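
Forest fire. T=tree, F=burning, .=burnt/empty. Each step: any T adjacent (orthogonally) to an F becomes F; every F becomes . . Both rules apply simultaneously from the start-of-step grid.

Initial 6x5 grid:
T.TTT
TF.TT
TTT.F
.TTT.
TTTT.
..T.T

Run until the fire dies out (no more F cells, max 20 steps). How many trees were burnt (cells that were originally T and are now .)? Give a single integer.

Step 1: +3 fires, +2 burnt (F count now 3)
Step 2: +6 fires, +3 burnt (F count now 6)
Step 3: +3 fires, +6 burnt (F count now 3)
Step 4: +4 fires, +3 burnt (F count now 4)
Step 5: +2 fires, +4 burnt (F count now 2)
Step 6: +0 fires, +2 burnt (F count now 0)
Fire out after step 6
Initially T: 19, now '.': 29
Total burnt (originally-T cells now '.'): 18

Answer: 18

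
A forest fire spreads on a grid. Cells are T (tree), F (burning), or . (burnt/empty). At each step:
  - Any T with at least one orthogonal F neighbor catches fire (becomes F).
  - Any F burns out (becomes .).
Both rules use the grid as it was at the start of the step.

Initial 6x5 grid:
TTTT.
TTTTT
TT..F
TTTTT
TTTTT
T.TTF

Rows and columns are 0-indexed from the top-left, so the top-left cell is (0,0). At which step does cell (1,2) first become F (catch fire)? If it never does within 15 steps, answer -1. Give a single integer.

Step 1: cell (1,2)='T' (+4 fires, +2 burnt)
Step 2: cell (1,2)='T' (+4 fires, +4 burnt)
Step 3: cell (1,2)='F' (+4 fires, +4 burnt)
  -> target ignites at step 3
Step 4: cell (1,2)='.' (+4 fires, +4 burnt)
Step 5: cell (1,2)='.' (+5 fires, +4 burnt)
Step 6: cell (1,2)='.' (+3 fires, +5 burnt)
Step 7: cell (1,2)='.' (+0 fires, +3 burnt)
  fire out at step 7

3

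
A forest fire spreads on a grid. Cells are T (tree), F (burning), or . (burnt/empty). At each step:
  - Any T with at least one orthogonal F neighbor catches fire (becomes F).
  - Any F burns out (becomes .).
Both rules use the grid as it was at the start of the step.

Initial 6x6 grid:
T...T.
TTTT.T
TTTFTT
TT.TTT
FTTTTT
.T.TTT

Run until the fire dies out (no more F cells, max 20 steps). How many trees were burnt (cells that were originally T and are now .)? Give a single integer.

Step 1: +6 fires, +2 burnt (F count now 6)
Step 2: +9 fires, +6 burnt (F count now 9)
Step 3: +6 fires, +9 burnt (F count now 6)
Step 4: +3 fires, +6 burnt (F count now 3)
Step 5: +1 fires, +3 burnt (F count now 1)
Step 6: +0 fires, +1 burnt (F count now 0)
Fire out after step 6
Initially T: 26, now '.': 35
Total burnt (originally-T cells now '.'): 25

Answer: 25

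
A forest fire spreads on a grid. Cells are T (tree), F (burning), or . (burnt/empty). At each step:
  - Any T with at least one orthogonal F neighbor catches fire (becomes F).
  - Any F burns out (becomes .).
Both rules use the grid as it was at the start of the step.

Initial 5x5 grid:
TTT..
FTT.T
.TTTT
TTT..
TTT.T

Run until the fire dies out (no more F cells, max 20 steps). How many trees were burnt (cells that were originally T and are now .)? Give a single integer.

Step 1: +2 fires, +1 burnt (F count now 2)
Step 2: +3 fires, +2 burnt (F count now 3)
Step 3: +3 fires, +3 burnt (F count now 3)
Step 4: +4 fires, +3 burnt (F count now 4)
Step 5: +3 fires, +4 burnt (F count now 3)
Step 6: +1 fires, +3 burnt (F count now 1)
Step 7: +0 fires, +1 burnt (F count now 0)
Fire out after step 7
Initially T: 17, now '.': 24
Total burnt (originally-T cells now '.'): 16

Answer: 16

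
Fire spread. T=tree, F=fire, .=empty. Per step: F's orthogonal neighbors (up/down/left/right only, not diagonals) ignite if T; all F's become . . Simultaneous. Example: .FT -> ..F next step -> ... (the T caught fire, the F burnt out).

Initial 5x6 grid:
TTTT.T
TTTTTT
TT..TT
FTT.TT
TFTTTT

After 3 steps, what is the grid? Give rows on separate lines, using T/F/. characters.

Step 1: 4 trees catch fire, 2 burn out
  TTTT.T
  TTTTTT
  FT..TT
  .FT.TT
  F.FTTT
Step 2: 4 trees catch fire, 4 burn out
  TTTT.T
  FTTTTT
  .F..TT
  ..F.TT
  ...FTT
Step 3: 3 trees catch fire, 4 burn out
  FTTT.T
  .FTTTT
  ....TT
  ....TT
  ....FT

FTTT.T
.FTTTT
....TT
....TT
....FT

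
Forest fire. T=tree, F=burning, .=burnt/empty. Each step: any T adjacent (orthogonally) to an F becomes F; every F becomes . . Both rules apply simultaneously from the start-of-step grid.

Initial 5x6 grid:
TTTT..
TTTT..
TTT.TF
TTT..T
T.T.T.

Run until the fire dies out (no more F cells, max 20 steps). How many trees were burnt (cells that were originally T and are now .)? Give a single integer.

Answer: 2

Derivation:
Step 1: +2 fires, +1 burnt (F count now 2)
Step 2: +0 fires, +2 burnt (F count now 0)
Fire out after step 2
Initially T: 19, now '.': 13
Total burnt (originally-T cells now '.'): 2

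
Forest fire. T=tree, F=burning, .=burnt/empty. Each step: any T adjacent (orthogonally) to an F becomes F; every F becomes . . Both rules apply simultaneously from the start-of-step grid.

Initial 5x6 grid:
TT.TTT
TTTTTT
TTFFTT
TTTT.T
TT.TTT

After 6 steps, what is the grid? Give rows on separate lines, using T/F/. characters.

Step 1: 6 trees catch fire, 2 burn out
  TT.TTT
  TTFFTT
  TF..FT
  TTFF.T
  TT.TTT
Step 2: 7 trees catch fire, 6 burn out
  TT.FTT
  TF..FT
  F....F
  TF...T
  TT.FTT
Step 3: 8 trees catch fire, 7 burn out
  TF..FT
  F....F
  ......
  F....F
  TF..FT
Step 4: 4 trees catch fire, 8 burn out
  F....F
  ......
  ......
  ......
  F....F
Step 5: 0 trees catch fire, 4 burn out
  ......
  ......
  ......
  ......
  ......
Step 6: 0 trees catch fire, 0 burn out
  ......
  ......
  ......
  ......
  ......

......
......
......
......
......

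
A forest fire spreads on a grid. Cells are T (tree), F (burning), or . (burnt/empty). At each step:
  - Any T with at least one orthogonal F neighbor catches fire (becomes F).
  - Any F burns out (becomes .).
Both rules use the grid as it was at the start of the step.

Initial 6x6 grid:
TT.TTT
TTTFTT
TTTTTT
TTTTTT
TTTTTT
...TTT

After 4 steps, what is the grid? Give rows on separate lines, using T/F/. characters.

Step 1: 4 trees catch fire, 1 burn out
  TT.FTT
  TTF.FT
  TTTFTT
  TTTTTT
  TTTTTT
  ...TTT
Step 2: 6 trees catch fire, 4 burn out
  TT..FT
  TF...F
  TTF.FT
  TTTFTT
  TTTTTT
  ...TTT
Step 3: 8 trees catch fire, 6 burn out
  TF...F
  F.....
  TF...F
  TTF.FT
  TTTFTT
  ...TTT
Step 4: 7 trees catch fire, 8 burn out
  F.....
  ......
  F.....
  TF...F
  TTF.FT
  ...FTT

F.....
......
F.....
TF...F
TTF.FT
...FTT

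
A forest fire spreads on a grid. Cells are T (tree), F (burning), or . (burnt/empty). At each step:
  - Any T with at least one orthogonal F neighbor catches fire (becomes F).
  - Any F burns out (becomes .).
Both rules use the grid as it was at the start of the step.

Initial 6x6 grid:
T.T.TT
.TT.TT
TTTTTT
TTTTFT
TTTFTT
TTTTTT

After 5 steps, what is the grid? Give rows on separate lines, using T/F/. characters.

Step 1: 6 trees catch fire, 2 burn out
  T.T.TT
  .TT.TT
  TTTTFT
  TTTF.F
  TTF.FT
  TTTFTT
Step 2: 8 trees catch fire, 6 burn out
  T.T.TT
  .TT.FT
  TTTF.F
  TTF...
  TF...F
  TTF.FT
Step 3: 7 trees catch fire, 8 burn out
  T.T.FT
  .TT..F
  TTF...
  TF....
  F.....
  TF...F
Step 4: 5 trees catch fire, 7 burn out
  T.T..F
  .TF...
  TF....
  F.....
  ......
  F.....
Step 5: 3 trees catch fire, 5 burn out
  T.F...
  .F....
  F.....
  ......
  ......
  ......

T.F...
.F....
F.....
......
......
......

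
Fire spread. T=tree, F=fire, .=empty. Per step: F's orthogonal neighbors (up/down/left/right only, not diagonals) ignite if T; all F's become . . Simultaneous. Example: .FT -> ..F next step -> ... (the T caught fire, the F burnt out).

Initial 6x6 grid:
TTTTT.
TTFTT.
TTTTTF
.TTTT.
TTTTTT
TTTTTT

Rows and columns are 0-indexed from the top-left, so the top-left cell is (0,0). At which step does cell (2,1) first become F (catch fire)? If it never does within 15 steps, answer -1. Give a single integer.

Step 1: cell (2,1)='T' (+5 fires, +2 burnt)
Step 2: cell (2,1)='F' (+8 fires, +5 burnt)
  -> target ignites at step 2
Step 3: cell (2,1)='.' (+7 fires, +8 burnt)
Step 4: cell (2,1)='.' (+5 fires, +7 burnt)
Step 5: cell (2,1)='.' (+4 fires, +5 burnt)
Step 6: cell (2,1)='.' (+1 fires, +4 burnt)
Step 7: cell (2,1)='.' (+0 fires, +1 burnt)
  fire out at step 7

2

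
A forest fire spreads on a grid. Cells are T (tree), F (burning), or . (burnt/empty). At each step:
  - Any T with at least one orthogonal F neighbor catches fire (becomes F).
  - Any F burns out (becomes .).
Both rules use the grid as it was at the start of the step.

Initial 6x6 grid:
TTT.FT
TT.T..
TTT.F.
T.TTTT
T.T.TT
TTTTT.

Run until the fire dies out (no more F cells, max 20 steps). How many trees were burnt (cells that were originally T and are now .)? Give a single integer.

Answer: 23

Derivation:
Step 1: +2 fires, +2 burnt (F count now 2)
Step 2: +3 fires, +2 burnt (F count now 3)
Step 3: +3 fires, +3 burnt (F count now 3)
Step 4: +3 fires, +3 burnt (F count now 3)
Step 5: +2 fires, +3 burnt (F count now 2)
Step 6: +3 fires, +2 burnt (F count now 3)
Step 7: +4 fires, +3 burnt (F count now 4)
Step 8: +3 fires, +4 burnt (F count now 3)
Step 9: +0 fires, +3 burnt (F count now 0)
Fire out after step 9
Initially T: 24, now '.': 35
Total burnt (originally-T cells now '.'): 23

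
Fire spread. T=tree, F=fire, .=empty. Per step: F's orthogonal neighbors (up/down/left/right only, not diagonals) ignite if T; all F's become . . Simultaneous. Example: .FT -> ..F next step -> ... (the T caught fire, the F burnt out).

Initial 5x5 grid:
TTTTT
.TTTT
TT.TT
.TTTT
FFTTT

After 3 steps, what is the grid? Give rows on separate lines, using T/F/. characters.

Step 1: 2 trees catch fire, 2 burn out
  TTTTT
  .TTTT
  TT.TT
  .FTTT
  ..FTT
Step 2: 3 trees catch fire, 2 burn out
  TTTTT
  .TTTT
  TF.TT
  ..FTT
  ...FT
Step 3: 4 trees catch fire, 3 burn out
  TTTTT
  .FTTT
  F..TT
  ...FT
  ....F

TTTTT
.FTTT
F..TT
...FT
....F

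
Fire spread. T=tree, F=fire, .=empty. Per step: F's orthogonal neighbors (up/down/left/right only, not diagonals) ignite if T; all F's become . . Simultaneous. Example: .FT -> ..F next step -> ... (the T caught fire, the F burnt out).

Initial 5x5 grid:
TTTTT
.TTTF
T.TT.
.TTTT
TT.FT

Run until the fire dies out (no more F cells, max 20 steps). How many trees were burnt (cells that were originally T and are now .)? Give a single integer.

Step 1: +4 fires, +2 burnt (F count now 4)
Step 2: +5 fires, +4 burnt (F count now 5)
Step 3: +4 fires, +5 burnt (F count now 4)
Step 4: +2 fires, +4 burnt (F count now 2)
Step 5: +2 fires, +2 burnt (F count now 2)
Step 6: +0 fires, +2 burnt (F count now 0)
Fire out after step 6
Initially T: 18, now '.': 24
Total burnt (originally-T cells now '.'): 17

Answer: 17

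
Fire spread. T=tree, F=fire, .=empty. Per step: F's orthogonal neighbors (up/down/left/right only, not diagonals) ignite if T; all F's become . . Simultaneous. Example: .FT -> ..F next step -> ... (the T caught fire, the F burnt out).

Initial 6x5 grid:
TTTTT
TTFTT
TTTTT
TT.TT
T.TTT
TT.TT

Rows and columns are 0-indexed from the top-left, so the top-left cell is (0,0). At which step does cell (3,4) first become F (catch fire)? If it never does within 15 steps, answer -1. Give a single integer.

Step 1: cell (3,4)='T' (+4 fires, +1 burnt)
Step 2: cell (3,4)='T' (+6 fires, +4 burnt)
Step 3: cell (3,4)='T' (+6 fires, +6 burnt)
Step 4: cell (3,4)='F' (+3 fires, +6 burnt)
  -> target ignites at step 4
Step 5: cell (3,4)='.' (+4 fires, +3 burnt)
Step 6: cell (3,4)='.' (+2 fires, +4 burnt)
Step 7: cell (3,4)='.' (+1 fires, +2 burnt)
Step 8: cell (3,4)='.' (+0 fires, +1 burnt)
  fire out at step 8

4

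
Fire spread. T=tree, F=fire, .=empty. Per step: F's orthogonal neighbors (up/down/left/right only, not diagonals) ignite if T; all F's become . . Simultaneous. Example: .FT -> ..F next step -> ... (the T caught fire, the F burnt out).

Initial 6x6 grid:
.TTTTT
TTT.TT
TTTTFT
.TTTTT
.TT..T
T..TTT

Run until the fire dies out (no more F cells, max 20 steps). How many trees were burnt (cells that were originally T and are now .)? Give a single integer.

Step 1: +4 fires, +1 burnt (F count now 4)
Step 2: +5 fires, +4 burnt (F count now 5)
Step 3: +6 fires, +5 burnt (F count now 6)
Step 4: +6 fires, +6 burnt (F count now 6)
Step 5: +4 fires, +6 burnt (F count now 4)
Step 6: +1 fires, +4 burnt (F count now 1)
Step 7: +0 fires, +1 burnt (F count now 0)
Fire out after step 7
Initially T: 27, now '.': 35
Total burnt (originally-T cells now '.'): 26

Answer: 26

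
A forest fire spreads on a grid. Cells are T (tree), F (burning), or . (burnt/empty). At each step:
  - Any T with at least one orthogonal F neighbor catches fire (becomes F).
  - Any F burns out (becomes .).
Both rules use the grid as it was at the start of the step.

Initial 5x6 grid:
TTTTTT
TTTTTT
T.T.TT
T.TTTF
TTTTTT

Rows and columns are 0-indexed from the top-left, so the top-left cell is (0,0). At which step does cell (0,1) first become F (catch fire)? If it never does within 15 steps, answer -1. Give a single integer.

Step 1: cell (0,1)='T' (+3 fires, +1 burnt)
Step 2: cell (0,1)='T' (+4 fires, +3 burnt)
Step 3: cell (0,1)='T' (+4 fires, +4 burnt)
Step 4: cell (0,1)='T' (+4 fires, +4 burnt)
Step 5: cell (0,1)='T' (+3 fires, +4 burnt)
Step 6: cell (0,1)='T' (+3 fires, +3 burnt)
Step 7: cell (0,1)='F' (+3 fires, +3 burnt)
  -> target ignites at step 7
Step 8: cell (0,1)='.' (+2 fires, +3 burnt)
Step 9: cell (0,1)='.' (+0 fires, +2 burnt)
  fire out at step 9

7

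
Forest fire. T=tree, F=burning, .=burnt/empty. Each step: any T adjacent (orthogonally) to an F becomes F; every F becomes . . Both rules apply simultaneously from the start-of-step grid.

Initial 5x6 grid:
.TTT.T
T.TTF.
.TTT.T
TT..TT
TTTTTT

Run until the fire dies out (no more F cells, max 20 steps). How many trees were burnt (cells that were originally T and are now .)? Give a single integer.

Answer: 19

Derivation:
Step 1: +1 fires, +1 burnt (F count now 1)
Step 2: +3 fires, +1 burnt (F count now 3)
Step 3: +2 fires, +3 burnt (F count now 2)
Step 4: +2 fires, +2 burnt (F count now 2)
Step 5: +1 fires, +2 burnt (F count now 1)
Step 6: +2 fires, +1 burnt (F count now 2)
Step 7: +2 fires, +2 burnt (F count now 2)
Step 8: +1 fires, +2 burnt (F count now 1)
Step 9: +1 fires, +1 burnt (F count now 1)
Step 10: +2 fires, +1 burnt (F count now 2)
Step 11: +1 fires, +2 burnt (F count now 1)
Step 12: +1 fires, +1 burnt (F count now 1)
Step 13: +0 fires, +1 burnt (F count now 0)
Fire out after step 13
Initially T: 21, now '.': 28
Total burnt (originally-T cells now '.'): 19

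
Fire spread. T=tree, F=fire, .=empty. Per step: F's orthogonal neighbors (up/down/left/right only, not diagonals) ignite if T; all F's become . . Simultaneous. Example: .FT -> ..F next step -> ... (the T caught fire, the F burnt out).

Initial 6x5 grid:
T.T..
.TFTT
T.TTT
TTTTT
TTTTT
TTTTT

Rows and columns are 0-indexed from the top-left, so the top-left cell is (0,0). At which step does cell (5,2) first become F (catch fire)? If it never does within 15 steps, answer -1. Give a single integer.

Step 1: cell (5,2)='T' (+4 fires, +1 burnt)
Step 2: cell (5,2)='T' (+3 fires, +4 burnt)
Step 3: cell (5,2)='T' (+4 fires, +3 burnt)
Step 4: cell (5,2)='F' (+5 fires, +4 burnt)
  -> target ignites at step 4
Step 5: cell (5,2)='.' (+5 fires, +5 burnt)
Step 6: cell (5,2)='.' (+2 fires, +5 burnt)
Step 7: cell (5,2)='.' (+0 fires, +2 burnt)
  fire out at step 7

4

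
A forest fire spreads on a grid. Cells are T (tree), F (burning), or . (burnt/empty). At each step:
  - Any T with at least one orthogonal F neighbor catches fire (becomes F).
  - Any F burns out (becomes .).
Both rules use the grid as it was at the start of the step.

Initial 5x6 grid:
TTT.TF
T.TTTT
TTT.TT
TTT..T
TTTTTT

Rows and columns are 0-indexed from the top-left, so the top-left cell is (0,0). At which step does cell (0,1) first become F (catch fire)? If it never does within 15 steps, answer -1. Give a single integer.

Step 1: cell (0,1)='T' (+2 fires, +1 burnt)
Step 2: cell (0,1)='T' (+2 fires, +2 burnt)
Step 3: cell (0,1)='T' (+3 fires, +2 burnt)
Step 4: cell (0,1)='T' (+2 fires, +3 burnt)
Step 5: cell (0,1)='T' (+3 fires, +2 burnt)
Step 6: cell (0,1)='F' (+4 fires, +3 burnt)
  -> target ignites at step 6
Step 7: cell (0,1)='.' (+4 fires, +4 burnt)
Step 8: cell (0,1)='.' (+3 fires, +4 burnt)
Step 9: cell (0,1)='.' (+1 fires, +3 burnt)
Step 10: cell (0,1)='.' (+0 fires, +1 burnt)
  fire out at step 10

6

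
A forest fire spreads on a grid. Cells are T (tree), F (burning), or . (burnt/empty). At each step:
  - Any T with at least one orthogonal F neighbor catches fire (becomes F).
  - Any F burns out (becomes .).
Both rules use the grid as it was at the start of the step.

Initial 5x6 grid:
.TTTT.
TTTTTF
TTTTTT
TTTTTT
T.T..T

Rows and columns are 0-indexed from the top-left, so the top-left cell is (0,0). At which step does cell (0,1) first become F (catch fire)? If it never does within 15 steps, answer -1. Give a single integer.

Step 1: cell (0,1)='T' (+2 fires, +1 burnt)
Step 2: cell (0,1)='T' (+4 fires, +2 burnt)
Step 3: cell (0,1)='T' (+5 fires, +4 burnt)
Step 4: cell (0,1)='T' (+4 fires, +5 burnt)
Step 5: cell (0,1)='F' (+4 fires, +4 burnt)
  -> target ignites at step 5
Step 6: cell (0,1)='.' (+3 fires, +4 burnt)
Step 7: cell (0,1)='.' (+1 fires, +3 burnt)
Step 8: cell (0,1)='.' (+1 fires, +1 burnt)
Step 9: cell (0,1)='.' (+0 fires, +1 burnt)
  fire out at step 9

5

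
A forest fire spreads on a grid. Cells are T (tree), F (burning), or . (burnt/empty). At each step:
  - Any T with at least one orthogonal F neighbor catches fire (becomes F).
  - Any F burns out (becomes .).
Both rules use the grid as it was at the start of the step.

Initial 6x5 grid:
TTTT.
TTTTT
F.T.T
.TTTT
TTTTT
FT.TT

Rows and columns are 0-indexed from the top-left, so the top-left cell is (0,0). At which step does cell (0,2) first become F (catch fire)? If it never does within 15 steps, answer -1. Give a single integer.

Step 1: cell (0,2)='T' (+3 fires, +2 burnt)
Step 2: cell (0,2)='T' (+3 fires, +3 burnt)
Step 3: cell (0,2)='T' (+4 fires, +3 burnt)
Step 4: cell (0,2)='F' (+5 fires, +4 burnt)
  -> target ignites at step 4
Step 5: cell (0,2)='.' (+5 fires, +5 burnt)
Step 6: cell (0,2)='.' (+3 fires, +5 burnt)
Step 7: cell (0,2)='.' (+0 fires, +3 burnt)
  fire out at step 7

4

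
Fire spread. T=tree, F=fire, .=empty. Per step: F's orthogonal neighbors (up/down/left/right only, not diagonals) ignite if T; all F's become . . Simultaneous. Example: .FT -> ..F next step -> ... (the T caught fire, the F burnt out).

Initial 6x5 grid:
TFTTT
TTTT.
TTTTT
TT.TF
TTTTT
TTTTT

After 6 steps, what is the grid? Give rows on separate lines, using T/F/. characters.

Step 1: 6 trees catch fire, 2 burn out
  F.FTT
  TFTT.
  TTTTF
  TT.F.
  TTTTF
  TTTTT
Step 2: 7 trees catch fire, 6 burn out
  ...FT
  F.FT.
  TFTF.
  TT...
  TTTF.
  TTTTF
Step 3: 7 trees catch fire, 7 burn out
  ....F
  ...F.
  F.F..
  TF...
  TTF..
  TTTF.
Step 4: 3 trees catch fire, 7 burn out
  .....
  .....
  .....
  F....
  TF...
  TTF..
Step 5: 2 trees catch fire, 3 burn out
  .....
  .....
  .....
  .....
  F....
  TF...
Step 6: 1 trees catch fire, 2 burn out
  .....
  .....
  .....
  .....
  .....
  F....

.....
.....
.....
.....
.....
F....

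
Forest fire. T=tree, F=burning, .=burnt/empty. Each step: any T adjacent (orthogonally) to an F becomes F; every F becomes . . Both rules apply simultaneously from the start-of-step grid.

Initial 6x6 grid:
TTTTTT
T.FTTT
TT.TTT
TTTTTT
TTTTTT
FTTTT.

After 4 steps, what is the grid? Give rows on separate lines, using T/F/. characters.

Step 1: 4 trees catch fire, 2 burn out
  TTFTTT
  T..FTT
  TT.TTT
  TTTTTT
  FTTTTT
  .FTTT.
Step 2: 7 trees catch fire, 4 burn out
  TF.FTT
  T...FT
  TT.FTT
  FTTTTT
  .FTTTT
  ..FTT.
Step 3: 9 trees catch fire, 7 burn out
  F...FT
  T....F
  FT..FT
  .FTFTT
  ..FTTT
  ...FT.
Step 4: 8 trees catch fire, 9 burn out
  .....F
  F.....
  .F...F
  ..F.FT
  ...FTT
  ....F.

.....F
F.....
.F...F
..F.FT
...FTT
....F.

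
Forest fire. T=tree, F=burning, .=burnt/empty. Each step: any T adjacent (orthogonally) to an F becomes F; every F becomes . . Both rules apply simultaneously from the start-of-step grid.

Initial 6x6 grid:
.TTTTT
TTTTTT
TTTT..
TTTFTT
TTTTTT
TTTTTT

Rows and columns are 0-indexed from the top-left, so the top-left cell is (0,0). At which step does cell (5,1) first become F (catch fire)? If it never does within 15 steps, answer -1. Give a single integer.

Step 1: cell (5,1)='T' (+4 fires, +1 burnt)
Step 2: cell (5,1)='T' (+7 fires, +4 burnt)
Step 3: cell (5,1)='T' (+9 fires, +7 burnt)
Step 4: cell (5,1)='F' (+8 fires, +9 burnt)
  -> target ignites at step 4
Step 5: cell (5,1)='.' (+4 fires, +8 burnt)
Step 6: cell (5,1)='.' (+0 fires, +4 burnt)
  fire out at step 6

4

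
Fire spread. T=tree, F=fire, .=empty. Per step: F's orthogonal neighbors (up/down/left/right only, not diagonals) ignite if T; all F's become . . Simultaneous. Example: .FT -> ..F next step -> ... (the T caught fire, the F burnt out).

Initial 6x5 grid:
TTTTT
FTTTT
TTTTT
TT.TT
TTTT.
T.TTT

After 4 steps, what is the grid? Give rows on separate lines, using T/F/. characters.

Step 1: 3 trees catch fire, 1 burn out
  FTTTT
  .FTTT
  FTTTT
  TT.TT
  TTTT.
  T.TTT
Step 2: 4 trees catch fire, 3 burn out
  .FTTT
  ..FTT
  .FTTT
  FT.TT
  TTTT.
  T.TTT
Step 3: 5 trees catch fire, 4 burn out
  ..FTT
  ...FT
  ..FTT
  .F.TT
  FTTT.
  T.TTT
Step 4: 5 trees catch fire, 5 burn out
  ...FT
  ....F
  ...FT
  ...TT
  .FTT.
  F.TTT

...FT
....F
...FT
...TT
.FTT.
F.TTT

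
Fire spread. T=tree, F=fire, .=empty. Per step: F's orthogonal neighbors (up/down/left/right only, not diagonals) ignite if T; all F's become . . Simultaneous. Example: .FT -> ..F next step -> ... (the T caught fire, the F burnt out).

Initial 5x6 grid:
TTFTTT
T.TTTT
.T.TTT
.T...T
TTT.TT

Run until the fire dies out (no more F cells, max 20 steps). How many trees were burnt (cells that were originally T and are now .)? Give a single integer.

Answer: 16

Derivation:
Step 1: +3 fires, +1 burnt (F count now 3)
Step 2: +3 fires, +3 burnt (F count now 3)
Step 3: +4 fires, +3 burnt (F count now 4)
Step 4: +2 fires, +4 burnt (F count now 2)
Step 5: +1 fires, +2 burnt (F count now 1)
Step 6: +1 fires, +1 burnt (F count now 1)
Step 7: +1 fires, +1 burnt (F count now 1)
Step 8: +1 fires, +1 burnt (F count now 1)
Step 9: +0 fires, +1 burnt (F count now 0)
Fire out after step 9
Initially T: 21, now '.': 25
Total burnt (originally-T cells now '.'): 16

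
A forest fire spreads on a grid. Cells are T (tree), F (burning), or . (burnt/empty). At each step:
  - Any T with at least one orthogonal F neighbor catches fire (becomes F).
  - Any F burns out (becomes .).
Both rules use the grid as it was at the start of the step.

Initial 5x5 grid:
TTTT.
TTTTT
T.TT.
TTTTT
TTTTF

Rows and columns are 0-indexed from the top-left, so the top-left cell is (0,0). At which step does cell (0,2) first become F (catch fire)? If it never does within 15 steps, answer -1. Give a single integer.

Step 1: cell (0,2)='T' (+2 fires, +1 burnt)
Step 2: cell (0,2)='T' (+2 fires, +2 burnt)
Step 3: cell (0,2)='T' (+3 fires, +2 burnt)
Step 4: cell (0,2)='T' (+4 fires, +3 burnt)
Step 5: cell (0,2)='T' (+4 fires, +4 burnt)
Step 6: cell (0,2)='F' (+3 fires, +4 burnt)
  -> target ignites at step 6
Step 7: cell (0,2)='.' (+2 fires, +3 burnt)
Step 8: cell (0,2)='.' (+1 fires, +2 burnt)
Step 9: cell (0,2)='.' (+0 fires, +1 burnt)
  fire out at step 9

6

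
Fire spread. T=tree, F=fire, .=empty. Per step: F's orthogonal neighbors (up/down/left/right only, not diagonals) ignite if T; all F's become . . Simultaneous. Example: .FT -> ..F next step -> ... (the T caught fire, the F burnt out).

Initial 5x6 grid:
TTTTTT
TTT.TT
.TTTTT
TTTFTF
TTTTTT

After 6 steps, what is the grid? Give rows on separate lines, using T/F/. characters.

Step 1: 6 trees catch fire, 2 burn out
  TTTTTT
  TTT.TT
  .TTFTF
  TTF.F.
  TTTFTF
Step 2: 6 trees catch fire, 6 burn out
  TTTTTT
  TTT.TF
  .TF.F.
  TF....
  TTF.F.
Step 3: 6 trees catch fire, 6 burn out
  TTTTTF
  TTF.F.
  .F....
  F.....
  TF....
Step 4: 4 trees catch fire, 6 burn out
  TTFTF.
  TF....
  ......
  ......
  F.....
Step 5: 3 trees catch fire, 4 burn out
  TF.F..
  F.....
  ......
  ......
  ......
Step 6: 1 trees catch fire, 3 burn out
  F.....
  ......
  ......
  ......
  ......

F.....
......
......
......
......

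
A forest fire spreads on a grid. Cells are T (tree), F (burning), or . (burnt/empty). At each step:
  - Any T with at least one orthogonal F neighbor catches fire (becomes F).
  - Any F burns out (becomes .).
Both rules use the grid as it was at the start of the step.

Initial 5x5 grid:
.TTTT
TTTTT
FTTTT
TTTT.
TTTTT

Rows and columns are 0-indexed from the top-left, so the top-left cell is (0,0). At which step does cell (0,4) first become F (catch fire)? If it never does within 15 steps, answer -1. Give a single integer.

Step 1: cell (0,4)='T' (+3 fires, +1 burnt)
Step 2: cell (0,4)='T' (+4 fires, +3 burnt)
Step 3: cell (0,4)='T' (+5 fires, +4 burnt)
Step 4: cell (0,4)='T' (+5 fires, +5 burnt)
Step 5: cell (0,4)='T' (+3 fires, +5 burnt)
Step 6: cell (0,4)='F' (+2 fires, +3 burnt)
  -> target ignites at step 6
Step 7: cell (0,4)='.' (+0 fires, +2 burnt)
  fire out at step 7

6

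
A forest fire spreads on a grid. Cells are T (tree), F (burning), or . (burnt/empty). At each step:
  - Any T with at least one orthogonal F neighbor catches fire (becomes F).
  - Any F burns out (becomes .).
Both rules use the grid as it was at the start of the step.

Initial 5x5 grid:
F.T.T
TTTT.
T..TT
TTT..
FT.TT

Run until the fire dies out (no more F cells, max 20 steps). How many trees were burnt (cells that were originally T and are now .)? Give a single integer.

Step 1: +3 fires, +2 burnt (F count now 3)
Step 2: +3 fires, +3 burnt (F count now 3)
Step 3: +2 fires, +3 burnt (F count now 2)
Step 4: +2 fires, +2 burnt (F count now 2)
Step 5: +1 fires, +2 burnt (F count now 1)
Step 6: +1 fires, +1 burnt (F count now 1)
Step 7: +0 fires, +1 burnt (F count now 0)
Fire out after step 7
Initially T: 15, now '.': 22
Total burnt (originally-T cells now '.'): 12

Answer: 12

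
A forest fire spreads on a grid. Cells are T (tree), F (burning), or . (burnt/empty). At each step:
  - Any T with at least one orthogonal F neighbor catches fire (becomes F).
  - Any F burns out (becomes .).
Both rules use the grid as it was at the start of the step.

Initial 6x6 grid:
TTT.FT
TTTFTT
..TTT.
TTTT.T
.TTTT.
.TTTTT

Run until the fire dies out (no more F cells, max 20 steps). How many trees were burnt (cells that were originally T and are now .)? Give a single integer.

Step 1: +4 fires, +2 burnt (F count now 4)
Step 2: +6 fires, +4 burnt (F count now 6)
Step 3: +4 fires, +6 burnt (F count now 4)
Step 4: +5 fires, +4 burnt (F count now 5)
Step 5: +4 fires, +5 burnt (F count now 4)
Step 6: +2 fires, +4 burnt (F count now 2)
Step 7: +0 fires, +2 burnt (F count now 0)
Fire out after step 7
Initially T: 26, now '.': 35
Total burnt (originally-T cells now '.'): 25

Answer: 25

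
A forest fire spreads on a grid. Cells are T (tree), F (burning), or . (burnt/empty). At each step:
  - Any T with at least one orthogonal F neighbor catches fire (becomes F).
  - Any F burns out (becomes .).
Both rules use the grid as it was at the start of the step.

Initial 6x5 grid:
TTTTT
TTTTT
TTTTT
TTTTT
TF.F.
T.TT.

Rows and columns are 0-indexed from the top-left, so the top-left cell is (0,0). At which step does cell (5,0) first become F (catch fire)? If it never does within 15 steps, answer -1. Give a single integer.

Step 1: cell (5,0)='T' (+4 fires, +2 burnt)
Step 2: cell (5,0)='F' (+7 fires, +4 burnt)
  -> target ignites at step 2
Step 3: cell (5,0)='.' (+5 fires, +7 burnt)
Step 4: cell (5,0)='.' (+5 fires, +5 burnt)
Step 5: cell (5,0)='.' (+3 fires, +5 burnt)
Step 6: cell (5,0)='.' (+0 fires, +3 burnt)
  fire out at step 6

2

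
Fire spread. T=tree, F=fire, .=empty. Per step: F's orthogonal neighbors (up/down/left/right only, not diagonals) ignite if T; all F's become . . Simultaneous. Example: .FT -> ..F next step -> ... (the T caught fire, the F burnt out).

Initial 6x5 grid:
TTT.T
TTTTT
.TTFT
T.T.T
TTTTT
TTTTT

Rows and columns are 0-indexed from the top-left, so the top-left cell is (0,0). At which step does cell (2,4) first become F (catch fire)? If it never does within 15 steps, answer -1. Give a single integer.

Step 1: cell (2,4)='F' (+3 fires, +1 burnt)
  -> target ignites at step 1
Step 2: cell (2,4)='.' (+5 fires, +3 burnt)
Step 3: cell (2,4)='.' (+5 fires, +5 burnt)
Step 4: cell (2,4)='.' (+6 fires, +5 burnt)
Step 5: cell (2,4)='.' (+4 fires, +6 burnt)
Step 6: cell (2,4)='.' (+2 fires, +4 burnt)
Step 7: cell (2,4)='.' (+0 fires, +2 burnt)
  fire out at step 7

1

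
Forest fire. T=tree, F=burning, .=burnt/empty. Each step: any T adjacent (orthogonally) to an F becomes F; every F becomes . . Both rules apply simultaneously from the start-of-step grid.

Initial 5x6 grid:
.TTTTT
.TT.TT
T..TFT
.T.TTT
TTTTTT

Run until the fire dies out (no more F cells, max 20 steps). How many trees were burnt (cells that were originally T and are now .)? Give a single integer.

Answer: 21

Derivation:
Step 1: +4 fires, +1 burnt (F count now 4)
Step 2: +5 fires, +4 burnt (F count now 5)
Step 3: +4 fires, +5 burnt (F count now 4)
Step 4: +2 fires, +4 burnt (F count now 2)
Step 5: +3 fires, +2 burnt (F count now 3)
Step 6: +3 fires, +3 burnt (F count now 3)
Step 7: +0 fires, +3 burnt (F count now 0)
Fire out after step 7
Initially T: 22, now '.': 29
Total burnt (originally-T cells now '.'): 21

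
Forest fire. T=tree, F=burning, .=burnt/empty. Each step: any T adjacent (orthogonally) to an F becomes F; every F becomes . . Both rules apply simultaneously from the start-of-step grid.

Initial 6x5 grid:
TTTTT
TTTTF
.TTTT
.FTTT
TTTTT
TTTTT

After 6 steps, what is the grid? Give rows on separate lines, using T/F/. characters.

Step 1: 6 trees catch fire, 2 burn out
  TTTTF
  TTTF.
  .FTTF
  ..FTT
  TFTTT
  TTTTT
Step 2: 10 trees catch fire, 6 burn out
  TTTF.
  TFF..
  ..FF.
  ...FF
  F.FTT
  TFTTT
Step 3: 7 trees catch fire, 10 burn out
  TFF..
  F....
  .....
  .....
  ...FF
  F.FTT
Step 4: 3 trees catch fire, 7 burn out
  F....
  .....
  .....
  .....
  .....
  ...FF
Step 5: 0 trees catch fire, 3 burn out
  .....
  .....
  .....
  .....
  .....
  .....
Step 6: 0 trees catch fire, 0 burn out
  .....
  .....
  .....
  .....
  .....
  .....

.....
.....
.....
.....
.....
.....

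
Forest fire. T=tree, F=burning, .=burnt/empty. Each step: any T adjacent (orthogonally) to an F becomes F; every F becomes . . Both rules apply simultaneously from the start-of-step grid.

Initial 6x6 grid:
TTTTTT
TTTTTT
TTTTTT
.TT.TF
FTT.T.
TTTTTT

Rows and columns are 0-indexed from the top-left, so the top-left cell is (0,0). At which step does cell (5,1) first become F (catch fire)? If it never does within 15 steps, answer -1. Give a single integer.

Step 1: cell (5,1)='T' (+4 fires, +2 burnt)
Step 2: cell (5,1)='F' (+6 fires, +4 burnt)
  -> target ignites at step 2
Step 3: cell (5,1)='.' (+7 fires, +6 burnt)
Step 4: cell (5,1)='.' (+7 fires, +7 burnt)
Step 5: cell (5,1)='.' (+4 fires, +7 burnt)
Step 6: cell (5,1)='.' (+2 fires, +4 burnt)
Step 7: cell (5,1)='.' (+0 fires, +2 burnt)
  fire out at step 7

2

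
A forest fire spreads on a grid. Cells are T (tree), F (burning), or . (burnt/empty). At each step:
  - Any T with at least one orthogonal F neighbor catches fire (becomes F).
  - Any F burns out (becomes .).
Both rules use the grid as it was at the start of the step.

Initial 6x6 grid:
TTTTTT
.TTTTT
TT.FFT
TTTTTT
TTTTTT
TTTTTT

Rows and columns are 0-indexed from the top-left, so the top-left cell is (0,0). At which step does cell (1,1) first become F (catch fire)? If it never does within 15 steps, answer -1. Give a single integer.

Step 1: cell (1,1)='T' (+5 fires, +2 burnt)
Step 2: cell (1,1)='T' (+8 fires, +5 burnt)
Step 3: cell (1,1)='F' (+8 fires, +8 burnt)
  -> target ignites at step 3
Step 4: cell (1,1)='.' (+6 fires, +8 burnt)
Step 5: cell (1,1)='.' (+4 fires, +6 burnt)
Step 6: cell (1,1)='.' (+1 fires, +4 burnt)
Step 7: cell (1,1)='.' (+0 fires, +1 burnt)
  fire out at step 7

3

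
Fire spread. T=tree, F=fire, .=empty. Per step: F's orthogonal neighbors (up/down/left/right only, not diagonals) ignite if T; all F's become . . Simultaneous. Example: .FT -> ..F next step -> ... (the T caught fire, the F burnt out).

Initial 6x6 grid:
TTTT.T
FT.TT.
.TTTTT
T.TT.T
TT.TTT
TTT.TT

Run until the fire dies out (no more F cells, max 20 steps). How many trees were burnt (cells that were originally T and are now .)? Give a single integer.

Answer: 20

Derivation:
Step 1: +2 fires, +1 burnt (F count now 2)
Step 2: +2 fires, +2 burnt (F count now 2)
Step 3: +2 fires, +2 burnt (F count now 2)
Step 4: +3 fires, +2 burnt (F count now 3)
Step 5: +3 fires, +3 burnt (F count now 3)
Step 6: +3 fires, +3 burnt (F count now 3)
Step 7: +2 fires, +3 burnt (F count now 2)
Step 8: +2 fires, +2 burnt (F count now 2)
Step 9: +1 fires, +2 burnt (F count now 1)
Step 10: +0 fires, +1 burnt (F count now 0)
Fire out after step 10
Initially T: 27, now '.': 29
Total burnt (originally-T cells now '.'): 20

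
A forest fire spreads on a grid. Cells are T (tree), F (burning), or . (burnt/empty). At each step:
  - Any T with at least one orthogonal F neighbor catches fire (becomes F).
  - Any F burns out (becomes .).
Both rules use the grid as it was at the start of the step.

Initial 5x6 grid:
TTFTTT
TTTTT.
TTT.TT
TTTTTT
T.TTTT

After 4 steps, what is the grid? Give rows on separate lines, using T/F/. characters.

Step 1: 3 trees catch fire, 1 burn out
  TF.FTT
  TTFTT.
  TTT.TT
  TTTTTT
  T.TTTT
Step 2: 5 trees catch fire, 3 burn out
  F...FT
  TF.FT.
  TTF.TT
  TTTTTT
  T.TTTT
Step 3: 5 trees catch fire, 5 burn out
  .....F
  F...F.
  TF..TT
  TTFTTT
  T.TTTT
Step 4: 5 trees catch fire, 5 burn out
  ......
  ......
  F...FT
  TF.FTT
  T.FTTT

......
......
F...FT
TF.FTT
T.FTTT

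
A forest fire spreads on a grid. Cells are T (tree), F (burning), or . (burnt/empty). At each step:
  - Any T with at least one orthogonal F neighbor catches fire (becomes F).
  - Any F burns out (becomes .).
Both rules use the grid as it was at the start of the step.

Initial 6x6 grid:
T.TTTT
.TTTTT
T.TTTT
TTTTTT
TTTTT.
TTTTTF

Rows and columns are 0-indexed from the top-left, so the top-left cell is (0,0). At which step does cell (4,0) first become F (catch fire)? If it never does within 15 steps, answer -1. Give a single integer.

Step 1: cell (4,0)='T' (+1 fires, +1 burnt)
Step 2: cell (4,0)='T' (+2 fires, +1 burnt)
Step 3: cell (4,0)='T' (+3 fires, +2 burnt)
Step 4: cell (4,0)='T' (+5 fires, +3 burnt)
Step 5: cell (4,0)='T' (+6 fires, +5 burnt)
Step 6: cell (4,0)='F' (+6 fires, +6 burnt)
  -> target ignites at step 6
Step 7: cell (4,0)='.' (+4 fires, +6 burnt)
Step 8: cell (4,0)='.' (+3 fires, +4 burnt)
Step 9: cell (4,0)='.' (+0 fires, +3 burnt)
  fire out at step 9

6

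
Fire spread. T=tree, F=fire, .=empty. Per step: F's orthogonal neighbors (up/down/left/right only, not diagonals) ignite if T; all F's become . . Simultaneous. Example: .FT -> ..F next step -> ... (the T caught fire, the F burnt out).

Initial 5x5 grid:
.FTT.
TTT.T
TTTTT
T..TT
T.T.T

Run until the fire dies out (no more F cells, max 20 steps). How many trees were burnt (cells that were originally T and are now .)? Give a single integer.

Answer: 16

Derivation:
Step 1: +2 fires, +1 burnt (F count now 2)
Step 2: +4 fires, +2 burnt (F count now 4)
Step 3: +2 fires, +4 burnt (F count now 2)
Step 4: +2 fires, +2 burnt (F count now 2)
Step 5: +3 fires, +2 burnt (F count now 3)
Step 6: +2 fires, +3 burnt (F count now 2)
Step 7: +1 fires, +2 burnt (F count now 1)
Step 8: +0 fires, +1 burnt (F count now 0)
Fire out after step 8
Initially T: 17, now '.': 24
Total burnt (originally-T cells now '.'): 16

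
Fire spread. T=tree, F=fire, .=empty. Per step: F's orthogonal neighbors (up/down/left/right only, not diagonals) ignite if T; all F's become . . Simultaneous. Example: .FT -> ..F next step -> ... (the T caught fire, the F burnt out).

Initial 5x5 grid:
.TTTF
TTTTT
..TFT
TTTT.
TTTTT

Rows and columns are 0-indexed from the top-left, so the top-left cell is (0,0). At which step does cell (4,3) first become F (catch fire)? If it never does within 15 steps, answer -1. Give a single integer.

Step 1: cell (4,3)='T' (+6 fires, +2 burnt)
Step 2: cell (4,3)='F' (+4 fires, +6 burnt)
  -> target ignites at step 2
Step 3: cell (4,3)='.' (+5 fires, +4 burnt)
Step 4: cell (4,3)='.' (+3 fires, +5 burnt)
Step 5: cell (4,3)='.' (+1 fires, +3 burnt)
Step 6: cell (4,3)='.' (+0 fires, +1 burnt)
  fire out at step 6

2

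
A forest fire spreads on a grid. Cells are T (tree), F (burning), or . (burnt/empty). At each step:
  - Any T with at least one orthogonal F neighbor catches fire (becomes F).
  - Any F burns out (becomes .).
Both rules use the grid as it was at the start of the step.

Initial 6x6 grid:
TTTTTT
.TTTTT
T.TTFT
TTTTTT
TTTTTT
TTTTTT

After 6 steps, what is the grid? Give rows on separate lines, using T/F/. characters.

Step 1: 4 trees catch fire, 1 burn out
  TTTTTT
  .TTTFT
  T.TF.F
  TTTTFT
  TTTTTT
  TTTTTT
Step 2: 7 trees catch fire, 4 burn out
  TTTTFT
  .TTF.F
  T.F...
  TTTF.F
  TTTTFT
  TTTTTT
Step 3: 7 trees catch fire, 7 burn out
  TTTF.F
  .TF...
  T.....
  TTF...
  TTTF.F
  TTTTFT
Step 4: 6 trees catch fire, 7 burn out
  TTF...
  .F....
  T.....
  TF....
  TTF...
  TTTF.F
Step 5: 4 trees catch fire, 6 burn out
  TF....
  ......
  T.....
  F.....
  TF....
  TTF...
Step 6: 4 trees catch fire, 4 burn out
  F.....
  ......
  F.....
  ......
  F.....
  TF....

F.....
......
F.....
......
F.....
TF....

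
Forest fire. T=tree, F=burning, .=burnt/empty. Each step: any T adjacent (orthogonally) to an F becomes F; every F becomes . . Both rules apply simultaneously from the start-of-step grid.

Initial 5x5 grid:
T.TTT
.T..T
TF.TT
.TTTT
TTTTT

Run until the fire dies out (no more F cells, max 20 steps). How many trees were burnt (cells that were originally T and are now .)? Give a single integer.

Step 1: +3 fires, +1 burnt (F count now 3)
Step 2: +2 fires, +3 burnt (F count now 2)
Step 3: +3 fires, +2 burnt (F count now 3)
Step 4: +3 fires, +3 burnt (F count now 3)
Step 5: +2 fires, +3 burnt (F count now 2)
Step 6: +1 fires, +2 burnt (F count now 1)
Step 7: +1 fires, +1 burnt (F count now 1)
Step 8: +1 fires, +1 burnt (F count now 1)
Step 9: +1 fires, +1 burnt (F count now 1)
Step 10: +0 fires, +1 burnt (F count now 0)
Fire out after step 10
Initially T: 18, now '.': 24
Total burnt (originally-T cells now '.'): 17

Answer: 17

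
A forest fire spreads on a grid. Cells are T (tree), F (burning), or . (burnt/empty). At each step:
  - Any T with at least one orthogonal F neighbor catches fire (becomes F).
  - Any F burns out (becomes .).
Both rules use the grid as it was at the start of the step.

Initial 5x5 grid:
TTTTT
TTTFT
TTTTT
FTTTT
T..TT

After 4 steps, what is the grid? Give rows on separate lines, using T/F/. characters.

Step 1: 7 trees catch fire, 2 burn out
  TTTFT
  TTF.F
  FTTFT
  .FTTT
  F..TT
Step 2: 9 trees catch fire, 7 burn out
  TTF.F
  FF...
  .FF.F
  ..FFT
  ...TT
Step 3: 4 trees catch fire, 9 burn out
  FF...
  .....
  .....
  ....F
  ...FT
Step 4: 1 trees catch fire, 4 burn out
  .....
  .....
  .....
  .....
  ....F

.....
.....
.....
.....
....F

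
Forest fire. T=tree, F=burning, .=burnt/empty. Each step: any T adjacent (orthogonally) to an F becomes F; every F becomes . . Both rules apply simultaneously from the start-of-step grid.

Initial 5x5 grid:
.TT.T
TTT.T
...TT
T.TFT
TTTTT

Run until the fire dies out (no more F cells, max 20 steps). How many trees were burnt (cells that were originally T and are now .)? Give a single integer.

Answer: 12

Derivation:
Step 1: +4 fires, +1 burnt (F count now 4)
Step 2: +3 fires, +4 burnt (F count now 3)
Step 3: +2 fires, +3 burnt (F count now 2)
Step 4: +2 fires, +2 burnt (F count now 2)
Step 5: +1 fires, +2 burnt (F count now 1)
Step 6: +0 fires, +1 burnt (F count now 0)
Fire out after step 6
Initially T: 17, now '.': 20
Total burnt (originally-T cells now '.'): 12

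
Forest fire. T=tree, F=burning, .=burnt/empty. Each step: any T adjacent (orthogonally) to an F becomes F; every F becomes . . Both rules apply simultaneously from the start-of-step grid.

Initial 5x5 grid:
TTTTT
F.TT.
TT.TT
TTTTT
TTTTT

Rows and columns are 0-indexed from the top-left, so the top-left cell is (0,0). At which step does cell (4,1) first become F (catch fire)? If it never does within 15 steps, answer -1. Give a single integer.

Step 1: cell (4,1)='T' (+2 fires, +1 burnt)
Step 2: cell (4,1)='T' (+3 fires, +2 burnt)
Step 3: cell (4,1)='T' (+3 fires, +3 burnt)
Step 4: cell (4,1)='F' (+4 fires, +3 burnt)
  -> target ignites at step 4
Step 5: cell (4,1)='.' (+4 fires, +4 burnt)
Step 6: cell (4,1)='.' (+3 fires, +4 burnt)
Step 7: cell (4,1)='.' (+2 fires, +3 burnt)
Step 8: cell (4,1)='.' (+0 fires, +2 burnt)
  fire out at step 8

4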